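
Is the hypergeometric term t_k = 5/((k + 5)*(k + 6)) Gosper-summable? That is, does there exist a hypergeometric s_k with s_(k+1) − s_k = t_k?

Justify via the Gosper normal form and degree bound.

The ratio is (k + 5)/(k + 7).
Gosper form: A/B · C(k+1)/C(k) with A=k + 5, B=k + 7, C=1.
Need (k + 5)·f(k+1) − (k + 6)·f(k) = 1.
Bound: deg f ≤ 1.
Match coefficients ⇒ f(k) = k/5.
Certificate R = B(k−1)f/C = k*(k + 6)/5 gives s_k = k/(k + 5).
Δs = 5/(k**2 + 11*k + 30), as required.

Yes. s_k = k/(k + 5).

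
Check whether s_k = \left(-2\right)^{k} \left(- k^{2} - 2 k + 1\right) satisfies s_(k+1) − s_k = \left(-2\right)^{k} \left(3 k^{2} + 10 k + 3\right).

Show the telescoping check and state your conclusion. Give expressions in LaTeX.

valid (s_(k+1) − s_k reduces to t_k)

s_(k+1) = 2*(-2)**k*(k**2 + 4*k + 2)
s_(k+1) − s_k = (-2)**k*(3*k**2 + 10*k + 3)
(s_(k+1) − s_k) − t_k = 0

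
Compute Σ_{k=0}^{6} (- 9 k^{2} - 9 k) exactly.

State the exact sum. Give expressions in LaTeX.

Σ = -1008

Compute t_(k+1)/t_k: get (k + 2)/k.
Gosper form: A/B · C(k+1)/C(k) with A=1, B=1, C=k**2 + k.
f must satisfy (1)·f(k+1) − (1)·f(k) = k**2 + k.
deg f ≤ 3 (via 0,0,2).
Solving with deg f ≤ 3: f(k) = k*(k - 1)*(k + 1)/3.
Then R = B(k−1)f/C = (k - 1)/3, so s_k = R(k)·t_k = 3*k*(1 - k**2).
Verify: 9*k*(-k - 1) matches t_k.
Sum = s_(7) − s_(0); s_(7) = -1008, s_(0) = 0 ⇒ -1008.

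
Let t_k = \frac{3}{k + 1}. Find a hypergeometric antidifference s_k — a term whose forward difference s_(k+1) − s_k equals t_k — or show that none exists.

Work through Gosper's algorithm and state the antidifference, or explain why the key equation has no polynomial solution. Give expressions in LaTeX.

t_(k+1)/t_k = (k + 1)/(k + 2).
Factor: A=k + 1; B=k + 2; C=1.
f must satisfy (k + 1)·f(k+1) − (k + 1)·f(k) = 1.
From deg A=1, deg B=1, deg C=0: d=0.
Generic f = c0 gives residual -1; -1 = 0 cannot hold, so t_k is not Gosper-summable.

no hypergeometric antidifference exists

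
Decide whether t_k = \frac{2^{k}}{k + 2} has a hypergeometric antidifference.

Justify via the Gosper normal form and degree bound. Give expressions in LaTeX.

Step 1: r(k) = 2*(k + 2)/(k + 3).
Take A(k)=2*k + 4, B(k)=k + 3, C(k)=1.
Key eq: (2*k + 4)·f(k+1) = (k + 2)·f(k) + (1).
Degrees (1,1,0) ⇒ d ≤ -1.
Negative degree bound (-1): no f exists, t_k not Gosper-summable.

No. Not Gosper-summable.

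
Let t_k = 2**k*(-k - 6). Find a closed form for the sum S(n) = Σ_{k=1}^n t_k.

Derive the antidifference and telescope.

t_(k+1)/t_k = 2*(k + 7)/(k + 6).
Factor: A=2; B=1; C=k + 6.
Solve (2)·f(k+1) − (1)·f(k) = k + 6.
Degrees (0,0,1) ⇒ d ≤ 1.
A polynomial solution: f(k) = k + 4.
So s_k = (B(k−1)f/C)·t_k = ((k + 4)/(k + 6))·t_k = 2**k*(-k - 4).
Verify: 2**k*(-k - 6) matches t_k.
Evaluate: s_(n+1) = 2**(n + 1)*(-n - 5); subtract s_(1) = -10 ⇒ S(n) = -2*2**n*n - 10*2**n + 10.

S(n) = -2*2**n*n - 10*2**n + 10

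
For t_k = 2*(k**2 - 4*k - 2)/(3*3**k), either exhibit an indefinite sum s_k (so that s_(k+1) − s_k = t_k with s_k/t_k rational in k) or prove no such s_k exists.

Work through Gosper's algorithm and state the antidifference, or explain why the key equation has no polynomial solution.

Compute t_(k+1)/t_k: get (k**2 - 2*k - 5)/(3*(k**2 - 4*k - 2)).
So A=1/3 and B=1, with C=k**2 - 4*k - 2.
Set up (1/3)·f(k+1) − (1)·f(k) − (k**2 - 4*k - 2) = 0.
From deg A=0, deg B=0, deg C=2: d=2.
A polynomial solution: f(k) = -3*(k**2 - 3*k - 3)/2.
R(k) = B(k−1)·f(k)/C(k) = -3*(k**2 - 3*k - 3)/(2*(k**2 - 4*k - 2)); s_k = R·t_k = (-k**2 + 3*k + 3)/3**k.
Δs = 2*(k**2 - 4*k - 2)/(3*3**k), as required.

s_k = (-k**2 + 3*k + 3)/3**k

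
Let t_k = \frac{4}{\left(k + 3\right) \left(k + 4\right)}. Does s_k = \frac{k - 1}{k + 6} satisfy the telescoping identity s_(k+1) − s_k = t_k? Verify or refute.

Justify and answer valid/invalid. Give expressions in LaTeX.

Invalid: residual \frac{3 \left(k^{2} - k - 28\right)}{k^{4} + 20 k^{3} + 145 k^{2} + 450 k + 504} ≠ 0.

s_(k+1) = k/(k + 7)
s_(k+1) − s_k = 7/(k**2 + 13*k + 42)
(s_(k+1) − s_k) − t_k = 3*(k**2 - k - 28)/(k**4 + 20*k**3 + 145*k**2 + 450*k + 504)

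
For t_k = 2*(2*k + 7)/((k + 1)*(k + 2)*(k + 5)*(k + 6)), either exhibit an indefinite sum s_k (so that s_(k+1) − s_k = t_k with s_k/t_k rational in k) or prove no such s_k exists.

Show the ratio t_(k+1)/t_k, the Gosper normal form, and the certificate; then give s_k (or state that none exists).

t_(k+1)/t_k = (k + 1)*(k + 5)*(2*k + 9)/((k + 3)*(k + 7)*(2*k + 7)).
Normal form (A,B,C) = (k + 1, k + 7, k**3 + 21*k**2/2 + 73*k/2 + 42).
Set up (k + 1)·f(k+1) − (k + 6)·f(k) − (k**3 + 21*k**2/2 + 73*k/2 + 42) = 0.
Bound: deg f ≤ 5.
Coefficient equations give f(k) = k*(k + 2)*(k + 3)*(k + 4)*(k + 6)/10.
Get s_k = R·t_k = 2*k*(k + 6)/(5*(k**2 + 6*k + 5)) with R(k) = B(k−1)f(k)/C(k) = k*(k + 2)*(k + 6)**2/(5*(2*k + 7)).
Δs = 2*(2*k + 7)/(k**4 + 14*k**3 + 65*k**2 + 112*k + 60), as required.

s_k = 2*k*(k + 6)/(5*(k**2 + 6*k + 5))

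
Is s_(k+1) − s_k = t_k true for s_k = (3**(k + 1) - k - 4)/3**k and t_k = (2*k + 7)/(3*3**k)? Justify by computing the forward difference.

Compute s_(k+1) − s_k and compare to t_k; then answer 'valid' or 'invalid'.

s_(k+1) = (9*3**k - k - 5)/(3*3**k)
s_(k+1) − s_k = (2*k + 7)/(3*3**k)
(s_(k+1) − s_k) − t_k = 0

valid (s_(k+1) − s_k reduces to t_k)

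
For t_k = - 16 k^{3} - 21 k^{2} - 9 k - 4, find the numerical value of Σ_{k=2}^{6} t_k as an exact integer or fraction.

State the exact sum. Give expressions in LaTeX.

Σ = -9130

Compute t_(k+1)/t_k: get (16*k**3 + 69*k**2 + 99*k + 50)/(16*k**3 + 21*k**2 + 9*k + 4).
Take A(k)=1, B(k)=1, C(k)=k**3 + 21*k**2/16 + 9*k/16 + 1/4.
f must satisfy (1)·f(k+1) − (1)·f(k) = k**3 + 21*k**2/16 + 9*k/16 + 1/4.
Degrees (0,0,3) ⇒ d ≤ 4.
Solving with deg f ≤ 4: f(k) = k*(k + 1)*(4*k**2 - 5*k + 3)/16.
R(k) = B(k−1)·f(k)/C(k) = k*(4*k**2 - 5*k + 3)/(16*k**2 + 5*k + 4); s_k = R·t_k = k*(-4*k**3 + k**2 + 2*k - 3).
Δs = -16*k**3 - 21*k**2 - 9*k - 4, as required.
Sum = s_(7) − s_(2); s_(7) = -9184, s_(2) = -54 ⇒ -9130.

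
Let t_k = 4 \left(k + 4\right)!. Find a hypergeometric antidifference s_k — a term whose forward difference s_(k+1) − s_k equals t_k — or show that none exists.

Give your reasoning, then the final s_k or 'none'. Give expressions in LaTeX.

r(k) = k + 5 after simplifying.
Normal form (A,B,C) = (k + 5, 1, 1).
Key eq: (k + 5)·f(k+1) = (1)·f(k) + (1).
Bound: deg f ≤ -1.
Negative degree bound (-1): no f exists, t_k not Gosper-summable.

none (Gosper's algorithm certifies no s_k)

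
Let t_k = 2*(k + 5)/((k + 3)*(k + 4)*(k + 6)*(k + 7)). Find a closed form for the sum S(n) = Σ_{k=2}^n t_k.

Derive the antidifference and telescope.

S(n) = (n**2 + 11*n - 12)/(40*(n**2 + 11*n + 28))

r(k) = (k + 3)*(k + 6)**2/((k + 5)**2*(k + 8)) after simplifying.
Gosper form: A/B · C(k+1)/C(k) with A=k + 3, B=k + 8, C=k**2 + 10*k + 25.
Set up (k + 3)·f(k+1) − (k + 7)·f(k) − (k**2 + 10*k + 25) = 0.
From deg A=1, deg B=1, deg C=2: d=4.
Coefficient equations give f(k) = k*(k + 4)*(k + 5)*(k + 9)/36.
Certificate R = B(k−1)f/C = k*(k + 4)*(k + 7)*(k + 9)/(36*(k + 5)) gives s_k = k*(k + 9)/(18*(k**2 + 9*k + 18)).
Check: Δs_k = 2*(k + 5)/(k**4 + 20*k**3 + 145*k**2 + 450*k + 504). ✓
Evaluate: s_(n+1) = (n**2 + 11*n + 10)/(18*(n**2 + 11*n + 28)); subtract s_(2) = 11/360 ⇒ S(n) = (n**2 + 11*n - 12)/(40*(n**2 + 11*n + 28)).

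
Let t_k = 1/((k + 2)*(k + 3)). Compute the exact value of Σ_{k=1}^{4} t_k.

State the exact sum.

Σ = 4/21

The ratio is (k + 2)/(k + 4).
Take A(k)=k + 2, B(k)=k + 4, C(k)=1.
Need (k + 2)·f(k+1) − (k + 3)·f(k) = 1.
Degrees (1,1,0) ⇒ d ≤ 1.
A polynomial solution: f(k) = k/2.
R(k) = B(k−1)·f(k)/C(k) = k*(k + 3)/2; s_k = R·t_k = k/(2*(k + 2)).
Verify: 1/(k**2 + 5*k + 6) matches t_k.
Telescoping: Σ = s_(5) − s_(1) = 5/14 − (1/6) = 4/21.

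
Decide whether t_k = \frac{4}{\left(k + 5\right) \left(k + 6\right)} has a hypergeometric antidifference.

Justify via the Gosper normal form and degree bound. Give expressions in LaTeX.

t_(k+1)/t_k = (k + 5)/(k + 7).
So A=k + 5 and B=k + 7, with C=1.
Need (k + 5)·f(k+1) − (k + 6)·f(k) = 1.
deg f ≤ 1 (via 1,1,0).
Coefficient equations give f(k) = k/5.
Get s_k = R·t_k = 4*k/(5*(k + 5)) with R(k) = B(k−1)f(k)/C(k) = k*(k + 6)/5.
s_(k+1) − s_k = 4/(k**2 + 11*k + 30) = t_k.

Yes. s_k = \frac{4 k}{5 \left(k + 5\right)}.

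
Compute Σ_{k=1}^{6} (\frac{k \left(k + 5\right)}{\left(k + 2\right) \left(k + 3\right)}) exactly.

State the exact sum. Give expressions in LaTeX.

Compute t_(k+1)/t_k: get (k + 1)*(k + 2)*(k + 6)/(k*(k + 4)*(k + 5)).
So A=k + 2 and B=k + 4, with C=k**2 + 5*k.
Need (k + 2)·f(k+1) − (k + 3)·f(k) = k**2 + 5*k.
Bound: deg f ≤ 2.
Coefficient equations give f(k) = k*(k - 1).
Get s_k = R·t_k = k*(k - 1)/(k + 2) with R(k) = B(k−1)f(k)/C(k) = (k - 1)*(k + 3)/(k + 5).
Check: Δs_k = k*(k + 5)/(k**2 + 5*k + 6). ✓
Telescoping: Σ = s_(7) − s_(1) = 14/3 − (0) = 14/3.

Σ = 14/3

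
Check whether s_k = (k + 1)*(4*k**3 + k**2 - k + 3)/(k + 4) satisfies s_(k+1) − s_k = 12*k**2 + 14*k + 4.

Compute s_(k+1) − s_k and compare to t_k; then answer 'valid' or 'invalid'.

Invalid: residual 3*(-8*k**3 - 61*k**2 - 61*k - 13)/(k**2 + 9*k + 20) ≠ 0.

s_(k+1) = (k + 2)*(-k + 4*(k + 1)**3 + (k + 1)**2 + 2)/(k + 5)
s_(k+1) − s_k = (12*k**4 + 98*k**3 + 187*k**2 + 133*k + 41)/(k**2 + 9*k + 20)
(s_(k+1) − s_k) − t_k = 3*(-8*k**3 - 61*k**2 - 61*k - 13)/(k**2 + 9*k + 20)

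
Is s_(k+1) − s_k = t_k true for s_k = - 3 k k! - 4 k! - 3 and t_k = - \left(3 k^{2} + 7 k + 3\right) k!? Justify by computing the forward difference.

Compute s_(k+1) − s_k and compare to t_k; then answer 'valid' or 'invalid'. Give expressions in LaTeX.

s_(k+1) = -3*k**2*factorial(k) - 10*k*factorial(k) - 7*factorial(k) - 3
s_(k+1) − s_k = -(3*k**2 + 7*k + 3)*factorial(k)
(s_(k+1) − s_k) − t_k = 0

Valid: the claim telescopes to t_k.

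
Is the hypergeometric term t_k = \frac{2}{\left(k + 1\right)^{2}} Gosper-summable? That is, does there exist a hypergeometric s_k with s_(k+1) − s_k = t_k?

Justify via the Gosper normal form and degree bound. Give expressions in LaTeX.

No — the linear system for f has no solution.

r(k) = (k + 1)**2/(k + 2)**2 after simplifying.
A = k**2 + 2*k + 1, B = k**2 + 4*k + 4, C = 1.
f must satisfy (k**2 + 2*k + 1)·f(k+1) − (k**2 + 2*k + 1)·f(k) = 1.
Degrees (2,2,0) ⇒ d ≤ 0.
f = c0 ⇒ A·f(k+1) − B(k−1)·f(k) − C = -1. The system {-1 = 0} is inconsistent; no antidifference.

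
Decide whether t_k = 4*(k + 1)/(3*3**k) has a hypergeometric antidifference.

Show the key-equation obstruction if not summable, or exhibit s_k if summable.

Step 1: r(k) = (k + 2)/(3*(k + 1)).
So A=1/3 and B=1, with C=k + 1.
f must satisfy (1/3)·f(k+1) − (1)·f(k) = k + 1.
Degrees (0,0,1) ⇒ d ≤ 1.
Match coefficients ⇒ f(k) = -3*(2*k + 3)/4.
Get s_k = R·t_k = (-2*k - 3)/3**k with R(k) = B(k−1)f(k)/C(k) = -3*(2*k + 3)/(4*(k + 1)).
s_(k+1) − s_k = 4*(k + 1)/(3*3**k) = t_k.

Yes. s_k = (-2*k - 3)/3**k.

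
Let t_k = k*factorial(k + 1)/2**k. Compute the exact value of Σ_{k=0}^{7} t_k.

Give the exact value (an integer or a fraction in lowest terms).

t_(k+1)/t_k = (k + 1)*(k + 2)/(2*k).
A = k/2 + 1, B = 1, C = k.
Key eq: (k/2 + 1)·f(k+1) = (1)·f(k) + (k).
deg f ≤ 0 (via 1,0,1).
Solving with deg f ≤ 0: f(k) = 2.
Certificate R = B(k−1)f/C = 2/k gives s_k = 2**(1 - k)*factorial(k + 1).
s_(k+1) − s_k = k*factorial(k + 1)/2**k = t_k.
Sum = s_(8) − s_(0); s_(8) = 2835, s_(0) = 2 ⇒ 2833.

Σ = 2833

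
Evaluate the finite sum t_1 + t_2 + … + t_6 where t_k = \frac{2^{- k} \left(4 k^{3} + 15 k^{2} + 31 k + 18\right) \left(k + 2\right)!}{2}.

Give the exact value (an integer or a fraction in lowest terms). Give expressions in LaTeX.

Σ = 606678

Compute t_(k+1)/t_k: get (4*k**4 + 39*k**3 + 154*k**2 + 287*k + 204)/(2*(4*k**3 + 15*k**2 + 31*k + 18)).
Factor: A=k/2 + 3/2; B=1; C=k**3 + 15*k**2/4 + 31*k/4 + 9/2.
Key eq: (k/2 + 3/2)·f(k+1) = (1)·f(k) + (k**3 + 15*k**2/4 + 31*k/4 + 9/2).
deg f ≤ 2 (via 1,0,3).
Coefficient equations give f(k) = (4*k**2 + 3*k - 3)/2.
Certificate R = B(k−1)f/C = 2*(4*k**2 + 3*k - 3)/(4*k**3 + 15*k**2 + 31*k + 18) gives s_k = (4*k**2 + 3*k - 3)*factorial(k + 2)/2**k.
Δs = (4*k**3 + 15*k**2 + 31*k + 18)*factorial(k + 2)/(2*2**k), as required.
Sum = s_(7) − s_(1); s_(7) = 606690, s_(1) = 12 ⇒ 606678.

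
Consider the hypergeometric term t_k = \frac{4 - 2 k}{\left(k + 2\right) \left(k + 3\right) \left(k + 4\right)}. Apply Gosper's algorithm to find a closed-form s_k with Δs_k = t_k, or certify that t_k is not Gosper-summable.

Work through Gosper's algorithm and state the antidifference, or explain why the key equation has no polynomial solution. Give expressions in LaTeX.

t_(k+1)/t_k = (k - 1)*(k + 2)/((k - 2)*(k + 5)).
A = k + 2, B = k + 5, C = k - 2.
Key eq: (k + 2)·f(k+1) = (k + 4)·f(k) + (k - 2).
Degrees (1,1,1) ⇒ d ≤ 2.
A polynomial solution: f(k) = -k.
Certificate R = B(k−1)f/C = -k*(k + 4)/(k - 2) gives s_k = 2*k/((k + 2)*(k + 3)).
Verify: 2*(2 - k)/(k**3 + 9*k**2 + 26*k + 24) matches t_k.

s_k = \frac{2 k}{\left(k + 2\right) \left(k + 3\right)}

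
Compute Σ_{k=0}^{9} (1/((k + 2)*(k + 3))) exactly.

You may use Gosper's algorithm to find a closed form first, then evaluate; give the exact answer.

Σ = 5/12

Ratio r(k) = (k + 2)/(k + 4).
Gosper form: A/B · C(k+1)/C(k) with A=k + 2, B=k + 4, C=1.
Key eq: (k + 2)·f(k+1) = (k + 3)·f(k) + (1).
deg f ≤ 1 (via 1,1,0).
A polynomial solution: f(k) = k/2.
Certificate R = B(k−1)f/C = k*(k + 3)/2 gives s_k = k/(2*(k + 2)).
Δs = 1/(k**2 + 5*k + 6), as required.
Evaluate s at k=10 and k=0: 5/12 and 0; difference 5/12.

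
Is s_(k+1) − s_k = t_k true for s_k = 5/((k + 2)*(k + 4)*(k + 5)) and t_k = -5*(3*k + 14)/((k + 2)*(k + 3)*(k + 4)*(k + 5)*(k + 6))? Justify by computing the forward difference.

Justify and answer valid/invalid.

Invalid: residual 20/(k**5 + 20*k**4 + 155*k**3 + 580*k**2 + 1044*k + 720) ≠ 0.

s_(k+1) = 5/((k + 3)*(k + 5)*(k + 6))
s_(k+1) − s_k = 5*(-3*k - 10)/(k**5 + 20*k**4 + 155*k**3 + 580*k**2 + 1044*k + 720)
(s_(k+1) − s_k) − t_k = 20/(k**5 + 20*k**4 + 155*k**3 + 580*k**2 + 1044*k + 720)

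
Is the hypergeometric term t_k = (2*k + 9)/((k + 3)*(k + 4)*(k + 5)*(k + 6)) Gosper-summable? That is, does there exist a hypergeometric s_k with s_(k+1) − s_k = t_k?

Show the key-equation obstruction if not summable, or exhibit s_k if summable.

Yes. s_k = k*(k + 8)/(15*(k**2 + 8*k + 15)).

t_(k+1)/t_k = (k + 3)*(2*k + 11)/((k + 7)*(2*k + 9)).
Normal form (A,B,C) = (k + 3, k + 7, k + 9/2).
f must satisfy (k + 3)·f(k+1) − (k + 6)·f(k) = k + 9/2.
Degrees (1,1,1) ⇒ d ≤ 3.
Match coefficients ⇒ f(k) = k*(k + 4)*(k + 8)/30.
Certificate R = B(k−1)f/C = k*(k + 4)*(k + 6)*(k + 8)/(15*(2*k + 9)) gives s_k = k*(k + 8)/(15*(k**2 + 8*k + 15)).
Δs = (2*k + 9)/(k**4 + 18*k**3 + 119*k**2 + 342*k + 360), as required.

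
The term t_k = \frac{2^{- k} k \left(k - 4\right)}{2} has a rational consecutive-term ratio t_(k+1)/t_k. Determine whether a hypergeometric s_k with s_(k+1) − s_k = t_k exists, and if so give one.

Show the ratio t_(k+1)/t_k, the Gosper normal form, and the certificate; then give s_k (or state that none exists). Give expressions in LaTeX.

r(k) = (k - 3)*(k + 1)/(2*k*(k - 4)) after simplifying.
Normal form (A,B,C) = (1/2, 1, k**2 - 4*k).
Solve (1/2)·f(k+1) − (1)·f(k) = k**2 - 4*k.
Degrees (0,0,2) ⇒ d ≤ 2.
Solving with deg f ≤ 2: f(k) = -2*(k**2 - 2*k - 1).
So s_k = (B(k−1)f/C)·t_k = (-2*(k**2 - 2*k - 1)/(k*(k - 4)))·t_k = (-k**2 + 2*k + 1)/2**k.
Δs = k*(k - 4)/(2*2**k), as required.

s_k = 2^{- k} \left(- k^{2} + 2 k + 1\right)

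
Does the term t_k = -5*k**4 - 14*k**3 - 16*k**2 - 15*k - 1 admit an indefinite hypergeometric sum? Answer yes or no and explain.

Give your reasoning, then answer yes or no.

Yes. s_k = k*(-k**4 - k**3 - 3*k + 4).

Ratio r(k) = (5*k**4 + 34*k**3 + 88*k**2 + 109*k + 51)/(5*k**4 + 14*k**3 + 16*k**2 + 15*k + 1).
Factor: A=1; B=1; C=k**4 + 14*k**3/5 + 16*k**2/5 + 3*k + 1/5.
Set up (1)·f(k+1) − (1)·f(k) − (k**4 + 14*k**3/5 + 16*k**2/5 + 3*k + 1/5) = 0.
deg f ≤ 5 (via 0,0,4).
Match coefficients ⇒ f(k) = k*(k**4 + k**3 + 3*k - 4)/5.
So s_k = (B(k−1)f/C)·t_k = (k*(k**4 + k**3 + 3*k - 4)/(5*k**4 + 14*k**3 + 16*k**2 + 15*k + 1))·t_k = k*(-k**4 - k**3 - 3*k + 4).
Verify: -5*k**4 - 14*k**3 - 16*k**2 - 15*k - 1 matches t_k.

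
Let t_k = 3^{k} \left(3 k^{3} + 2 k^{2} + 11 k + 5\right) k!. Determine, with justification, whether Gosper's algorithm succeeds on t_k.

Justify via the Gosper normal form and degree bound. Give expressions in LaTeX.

The ratio is 3*(3*k**4 + 14*k**3 + 35*k**2 + 45*k + 21)/(3*k**3 + 2*k**2 + 11*k + 5).
Factor: A=3*k + 3; B=1; C=k**3 + 2*k**2/3 + 11*k/3 + 5/3.
Solve (3*k + 3)·f(k+1) − (1)·f(k) = k**3 + 2*k**2/3 + 11*k/3 + 5/3.
deg f ≤ 2 (via 1,0,3).
Match coefficients ⇒ f(k) = (k**2 - 2*k + 4)/3.
Certificate R = B(k−1)f/C = (k**2 - 2*k + 4)/(3*k**3 + 2*k**2 + 11*k + 5) gives s_k = 3**k*(k**2 - 2*k + 4)*factorial(k).
Verify: 3**k*(3*k**3 + 2*k**2 + 11*k + 5)*factorial(k) matches t_k.

Yes. s_k = 3^{k} \left(k^{2} - 2 k + 4\right) k!.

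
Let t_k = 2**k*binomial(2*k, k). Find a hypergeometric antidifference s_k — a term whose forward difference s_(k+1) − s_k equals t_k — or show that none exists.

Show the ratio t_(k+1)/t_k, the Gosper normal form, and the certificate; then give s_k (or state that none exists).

r(k) = 4*(2*k + 1)/(k + 1) after simplifying.
A = 8*k + 4, B = k + 1, C = 1.
Need (8*k + 4)·f(k+1) − (k)·f(k) = 1.
Bound: deg f ≤ -1.
Negative degree bound (-1): no f exists, t_k not Gosper-summable.

none (Gosper's algorithm certifies no s_k)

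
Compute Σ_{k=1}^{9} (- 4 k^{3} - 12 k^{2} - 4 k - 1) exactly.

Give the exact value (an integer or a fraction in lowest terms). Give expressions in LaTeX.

Σ = -11709

t_(k+1)/t_k = (4*k**3 + 24*k**2 + 40*k + 21)/(4*k**3 + 12*k**2 + 4*k + 1).
Take A(k)=1, B(k)=1, C(k)=k**3 + 3*k**2 + k + 1/4.
Solve (1)·f(k+1) − (1)·f(k) = k**3 + 3*k**2 + k + 1/4.
From deg A=0, deg B=0, deg C=3: d=4.
A polynomial solution: f(k) = k*(k**3 + 2*k**2 - 3*k + 1)/4.
Certificate R = B(k−1)f/C = k*(k**3 + 2*k**2 - 3*k + 1)/(4*k**3 + 12*k**2 + 4*k + 1) gives s_k = k*(-k**3 - 2*k**2 + 3*k - 1).
Δs = -4*k**3 - 12*k**2 - 4*k - 1, as required.
Telescoping: Σ = s_(10) − s_(1) = -11710 − (-1) = -11709.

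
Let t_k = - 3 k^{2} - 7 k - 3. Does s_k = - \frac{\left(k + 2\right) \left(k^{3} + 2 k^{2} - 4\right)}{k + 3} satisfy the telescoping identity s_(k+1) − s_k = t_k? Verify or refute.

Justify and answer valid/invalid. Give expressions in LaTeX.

Invalid: residual \frac{2 k^{3} + 14 k^{2} + 24 k + 13}{k^{2} + 7 k + 12} ≠ 0.

s_(k+1) = -(k + 3)*((k + 1)**3 + 2*(k + 1)**2 - 4)/(k + 4)
s_(k+1) − s_k = (-3*k**4 - 26*k**3 - 74*k**2 - 81*k - 23)/(k**2 + 7*k + 12)
(s_(k+1) − s_k) − t_k = (2*k**3 + 14*k**2 + 24*k + 13)/(k**2 + 7*k + 12)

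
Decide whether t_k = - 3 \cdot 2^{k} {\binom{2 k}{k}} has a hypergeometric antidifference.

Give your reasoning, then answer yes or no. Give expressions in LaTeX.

No; the degree bound rules out any f.

Compute t_(k+1)/t_k: get 4*(2*k + 1)/(k + 1).
So A=8*k + 4 and B=k + 1, with C=1.
Key eq: (8*k + 4)·f(k+1) = (k)·f(k) + (1).
Degrees (1,1,0) ⇒ d ≤ -1.
Bound -1 < 0, so the key equation has no polynomial solution.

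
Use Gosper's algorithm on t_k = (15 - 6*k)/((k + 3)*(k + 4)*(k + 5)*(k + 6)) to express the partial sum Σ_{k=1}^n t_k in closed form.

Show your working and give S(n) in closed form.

Step 1: r(k) = (k + 3)*(2*k - 3)/((k + 7)*(2*k - 5)).
So A=k + 3 and B=k + 7, with C=k - 5/2.
Set up (k + 3)·f(k+1) − (k + 6)·f(k) − (k - 5/2) = 0.
Degrees (1,1,1) ⇒ d ≤ 3.
Match coefficients ⇒ f(k) = -k*(k**2 + 12*k + 137)/180.
Certificate R = B(k−1)f/C = -k*(k + 6)*(k**2 + 12*k + 137)/(90*(2*k - 5)) gives s_k = k*(k**2 + 12*k + 137)/(30*(k + 3)*(k + 4)*(k + 5)).
Verify: 3*(5 - 2*k)/(k**4 + 18*k**3 + 119*k**2 + 342*k + 360) matches t_k.
Telescope: S(n) = s_(n+1) − s_(1) = (n**3 + 15*n**2 + 164*n + 150)/(30*(n**3 + 15*n**2 + 74*n + 120)) − (1/24) = n*(-n**2 - 15*n + 286)/(120*(n**3 + 15*n**2 + 74*n + 120)).

S(n) = n*(-n**2 - 15*n + 286)/(120*(n**3 + 15*n**2 + 74*n + 120))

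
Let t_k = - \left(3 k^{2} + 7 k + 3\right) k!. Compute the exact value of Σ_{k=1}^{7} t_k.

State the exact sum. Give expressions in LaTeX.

r(k) = (k + 1)*(7*k + 3*(k + 1)**2 + 10)/(3*k**2 + 7*k + 3) after simplifying.
So A=k + 1 and B=1, with C=k**2 + 7*k/3 + 1.
Solve (k + 1)·f(k+1) − (1)·f(k) = k**2 + 7*k/3 + 1.
deg f ≤ 1 (via 1,0,2).
Solving with deg f ≤ 1: f(k) = (3*k + 4)/3.
Get s_k = R·t_k = -(3*k + 4)*factorial(k) with R(k) = B(k−1)f(k)/C(k) = (3*k + 4)/(3*k**2 + 7*k + 3).
Check: Δs_k = -(3*k**2 + 7*k + 3)*factorial(k). ✓
Sum = s_(8) − s_(1); s_(8) = -1128960, s_(1) = -7 ⇒ -1128953.

Σ = -1128953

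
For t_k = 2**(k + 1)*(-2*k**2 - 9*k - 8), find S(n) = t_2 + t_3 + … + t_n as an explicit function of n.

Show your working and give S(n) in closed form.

S(n) = -8*2**n*n**2 - 20*2**n*n - 20*2**n + 96

t_(k+1)/t_k = 2*(2*k**2 + 13*k + 19)/(2*k**2 + 9*k + 8).
Factor: A=2; B=1; C=k**2 + 9*k/2 + 4.
Solve (2)·f(k+1) − (1)·f(k) = k**2 + 9*k/2 + 4.
Degrees (0,0,2) ⇒ d ≤ 2.
Solve for f: f(k) = (2*k**2 + k + 2)/2 (degree 2 ≤ 2).
Get s_k = R·t_k = 2**(k + 1)*(-2*k**2 - k - 2) with R(k) = B(k−1)f(k)/C(k) = (2*k**2 + k + 2)/(2*k**2 + 9*k + 8).
Δs = 2**(k + 1)*(-2*k**2 - 9*k - 8), as required.
Telescope: S(n) = s_(n+1) − s_(2) = 2**(n + 2)*(-2*n**2 - 5*n - 5) − (-96) = -8*2**n*n**2 - 20*2**n*n - 20*2**n + 96.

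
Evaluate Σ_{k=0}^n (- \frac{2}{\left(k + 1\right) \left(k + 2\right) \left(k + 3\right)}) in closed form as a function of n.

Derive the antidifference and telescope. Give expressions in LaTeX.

S(n) = \frac{- n^{2} - 5 n - 4}{2 \left(n^{2} + 5 n + 6\right)}

t_(k+1)/t_k = (k + 1)/(k + 4).
Normal form (A,B,C) = (k + 1, k + 4, 1).
Solve (k + 1)·f(k+1) − (k + 3)·f(k) = 1.
From deg A=1, deg B=1, deg C=0: d=2.
Solve for f: f(k) = k*(k + 3)/4 (degree 2 ≤ 2).
Then R = B(k−1)f/C = k*(k + 3)**2/4, so s_k = R(k)·t_k = k*(-k - 3)/(2*(k + 1)*(k + 2)).
Δs = -2/(k**3 + 6*k**2 + 11*k + 6), as required.
Σ_(k=0)^n t_k = s_(n+1) − s_(0) = ((-n**2 - 5*n - 4)/(2*(n**2 + 5*n + 6))) − (0), i.e. (-n**2 - 5*n - 4)/(2*(n**2 + 5*n + 6)).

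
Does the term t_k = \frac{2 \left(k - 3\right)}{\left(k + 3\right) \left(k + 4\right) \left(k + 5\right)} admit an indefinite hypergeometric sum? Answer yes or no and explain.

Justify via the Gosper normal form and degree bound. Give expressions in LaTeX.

Step 1: r(k) = (k - 2)*(k + 3)/((k - 3)*(k + 6)).
Take A(k)=k + 3, B(k)=k + 6, C(k)=k - 3.
Set up (k + 3)·f(k+1) − (k + 5)·f(k) − (k - 3) = 0.
deg f ≤ 2 (via 1,1,1).
A polynomial solution: f(k) = -k.
Get s_k = R·t_k = -2*k/((k + 3)*(k + 4)) with R(k) = B(k−1)f(k)/C(k) = -k*(k + 5)/(k - 3).
Verify: 2*(k - 3)/(k**3 + 12*k**2 + 47*k + 60) matches t_k.

Yes. s_k = - \frac{2 k}{\left(k + 3\right) \left(k + 4\right)}.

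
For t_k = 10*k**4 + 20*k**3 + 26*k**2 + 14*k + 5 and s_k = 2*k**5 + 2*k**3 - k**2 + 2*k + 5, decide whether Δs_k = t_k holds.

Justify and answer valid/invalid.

s_(k+1) = 2*k + 2*(k + 1)**5 + 2*(k + 1)**3 - (k + 1)**2 + 7
s_(k+1) − s_k = 10*k**4 + 20*k**3 + 26*k**2 + 14*k + 5
(s_(k+1) − s_k) − t_k = 0

Valid: the claim telescopes to t_k.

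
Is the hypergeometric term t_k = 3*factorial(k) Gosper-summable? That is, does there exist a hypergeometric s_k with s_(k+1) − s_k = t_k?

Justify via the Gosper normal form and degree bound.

No — t_k has no hypergeometric antidifference.

Compute t_(k+1)/t_k: get k + 1.
Gosper form: A/B · C(k+1)/C(k) with A=k + 1, B=1, C=1.
f must satisfy (k + 1)·f(k+1) − (1)·f(k) = 1.
From deg A=1, deg B=0, deg C=0: d=-1.
Bound -1 < 0, so the key equation has no polynomial solution.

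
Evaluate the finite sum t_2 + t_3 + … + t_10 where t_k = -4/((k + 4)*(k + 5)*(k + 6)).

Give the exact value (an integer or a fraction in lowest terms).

Σ = -11/280

Compute t_(k+1)/t_k: get (k + 4)/(k + 7).
So A=k + 4 and B=k + 7, with C=1.
Need (k + 4)·f(k+1) − (k + 6)·f(k) = 1.
Degrees (1,1,0) ⇒ d ≤ 2.
Match coefficients ⇒ f(k) = k*(k + 9)/40.
Certificate R = B(k−1)f/C = k*(k + 6)*(k + 9)/40 gives s_k = k*(-k - 9)/(10*(k + 4)*(k + 5)).
Check: Δs_k = -4/(k**3 + 15*k**2 + 74*k + 120). ✓
Evaluate s at k=11 and k=2: -11/120 and -11/210; difference -11/280.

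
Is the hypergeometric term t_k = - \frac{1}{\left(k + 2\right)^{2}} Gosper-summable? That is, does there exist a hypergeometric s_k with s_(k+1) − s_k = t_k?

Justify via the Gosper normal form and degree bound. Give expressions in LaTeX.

Ratio r(k) = (k + 2)**2/(k + 3)**2.
Gosper form: A/B · C(k+1)/C(k) with A=k**2 + 4*k + 4, B=k**2 + 6*k + 9, C=1.
Set up (k**2 + 4*k + 4)·f(k+1) − (k**2 + 4*k + 4)·f(k) − (1) = 0.
deg f ≤ 0 (via 2,2,0).
Put f(k) = c0: A·f(k+1) − B(k−1)·f(k) − C = -1; need -1 = 0 — inconsistent ⇒ no f, not summable.

No; the coefficient equations for f are inconsistent.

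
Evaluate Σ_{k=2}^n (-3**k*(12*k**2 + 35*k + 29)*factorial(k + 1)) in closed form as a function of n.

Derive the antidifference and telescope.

r(k) = 3*(12*k**3 + 83*k**2 + 194*k + 152)/(12*k**2 + 35*k + 29) after simplifying.
Factor: A=3*k + 6; B=1; C=k**2 + 35*k/12 + 29/12.
Key eq: (3*k + 6)·f(k+1) = (1)·f(k) + (k**2 + 35*k/12 + 29/12).
d = 1 from the (1,0,2) case.
Coefficient equations give f(k) = (4*k + 1)/12.
Certificate R = B(k−1)f/C = (4*k + 1)/(12*k**2 + 35*k + 29) gives s_k = -3**k*(4*k + 1)*factorial(k + 1).
Δs = -3**k*(12*k**2 + 35*k + 29)*factorial(k + 1), as required.
Evaluate: s_(n+1) = -3**(n + 1)*(4*n + 5)*factorial(n + 2); subtract s_(2) = -486 ⇒ S(n) = -12*3**n*n*factorial(n + 2) - 15*3**n*factorial(n + 2) + 486.

S(n) = -12*3**n*n*factorial(n + 2) - 15*3**n*factorial(n + 2) + 486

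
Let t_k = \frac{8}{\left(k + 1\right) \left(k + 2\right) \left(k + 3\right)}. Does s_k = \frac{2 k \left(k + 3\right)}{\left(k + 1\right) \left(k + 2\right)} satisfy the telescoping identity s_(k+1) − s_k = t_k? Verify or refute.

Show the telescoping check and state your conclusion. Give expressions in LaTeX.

valid; difference matches t_k

s_(k+1) = 2*(k + 1)*(k + 4)/((k + 2)*(k + 3))
s_(k+1) − s_k = 8/(k**3 + 6*k**2 + 11*k + 6)
(s_(k+1) − s_k) − t_k = 0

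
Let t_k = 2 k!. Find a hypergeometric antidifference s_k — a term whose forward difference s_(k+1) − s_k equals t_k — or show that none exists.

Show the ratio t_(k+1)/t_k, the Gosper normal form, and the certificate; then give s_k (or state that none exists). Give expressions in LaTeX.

none — t_k is not Gosper-summable

r(k) = k + 1 after simplifying.
So A=k + 1 and B=1, with C=1.
Key eq: (k + 1)·f(k+1) = (1)·f(k) + (1).
Degrees (1,0,0) ⇒ d ≤ -1.
d = -1 < 0 ⇒ no nonzero polynomial f; not summable.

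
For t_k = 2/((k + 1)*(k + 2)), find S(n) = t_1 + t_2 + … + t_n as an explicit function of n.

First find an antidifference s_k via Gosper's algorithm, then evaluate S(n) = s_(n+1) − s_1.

S(n) = n/(n + 2)

The ratio is (k + 1)/(k + 3).
Take A(k)=k + 1, B(k)=k + 3, C(k)=1.
Set up (k + 1)·f(k+1) − (k + 2)·f(k) − (1) = 0.
deg f ≤ 1 (via 1,1,0).
A polynomial solution: f(k) = k.
Get s_k = R·t_k = 2*k/(k + 1) with R(k) = B(k−1)f(k)/C(k) = k*(k + 2).
Check: Δs_k = 2/(k**2 + 3*k + 2). ✓
s_(n+1) = 2*(n + 1)/(n + 2) and s_(1) = 1, so S(n) = n/(n + 2).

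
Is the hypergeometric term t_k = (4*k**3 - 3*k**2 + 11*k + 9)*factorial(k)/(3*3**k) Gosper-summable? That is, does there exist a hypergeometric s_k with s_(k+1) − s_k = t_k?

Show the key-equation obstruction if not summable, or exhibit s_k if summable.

Yes. s_k = (4*k**2 - 3*k - 4)*factorial(k)/3**k.

Ratio r(k) = (4*k**4 + 13*k**3 + 26*k**2 + 38*k + 21)/(3*(4*k**3 - 3*k**2 + 11*k + 9)).
Normal form (A,B,C) = (k/3 + 1/3, 1, k**3 - 3*k**2/4 + 11*k/4 + 9/4).
Solve (k/3 + 1/3)·f(k+1) − (1)·f(k) = k**3 - 3*k**2/4 + 11*k/4 + 9/4.
d = 2 from the (1,0,3) case.
Match coefficients ⇒ f(k) = 3*(4*k**2 - 3*k - 4)/4.
R(k) = B(k−1)·f(k)/C(k) = 3*(4*k**2 - 3*k - 4)/(4*k**3 - 3*k**2 + 11*k + 9); s_k = R·t_k = (4*k**2 - 3*k - 4)*factorial(k)/3**k.
Check: Δs_k = (4*k**3 - 3*k**2 + 11*k + 9)*factorial(k)/(3*3**k). ✓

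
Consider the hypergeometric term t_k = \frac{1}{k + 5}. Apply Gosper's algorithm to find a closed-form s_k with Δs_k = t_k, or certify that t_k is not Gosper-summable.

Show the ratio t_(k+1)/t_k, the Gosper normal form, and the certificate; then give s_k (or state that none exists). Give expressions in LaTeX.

none — t_k is not Gosper-summable

Compute t_(k+1)/t_k: get (k + 5)/(k + 6).
Take A(k)=k + 5, B(k)=k + 6, C(k)=1.
Key eq: (k + 5)·f(k+1) = (k + 5)·f(k) + (1).
deg f ≤ 0 (via 1,1,0).
Put f(k) = c0: A·f(k+1) − B(k−1)·f(k) − C = -1; need -1 = 0 — inconsistent ⇒ no f, not summable.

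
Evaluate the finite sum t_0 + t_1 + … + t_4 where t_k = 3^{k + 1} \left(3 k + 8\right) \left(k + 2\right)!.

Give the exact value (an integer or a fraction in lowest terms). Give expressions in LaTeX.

Ratio r(k) = 3*(k + 3)*(3*k + 11)/(3*k + 8).
A = 3*k + 9, B = 1, C = k + 8/3.
Need (3*k + 9)·f(k+1) − (1)·f(k) = k + 8/3.
Bound: deg f ≤ 0.
Coefficient equations give f(k) = 1/3.
So s_k = (B(k−1)f/C)·t_k = (1/(3*k + 8))·t_k = 3**(k + 1)*factorial(k + 2).
Verify: 3**(k + 1)*(3*k + 8)*factorial(k + 2) matches t_k.
Telescoping: Σ = s_(5) − s_(0) = 3674160 − (6) = 3674154.

Σ = 3674154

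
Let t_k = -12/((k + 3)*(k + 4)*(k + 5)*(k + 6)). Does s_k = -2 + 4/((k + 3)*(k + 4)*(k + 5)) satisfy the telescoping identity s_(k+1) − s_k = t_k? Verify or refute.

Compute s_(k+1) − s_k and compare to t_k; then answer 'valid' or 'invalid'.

valid; difference matches t_k

s_(k+1) = -2 + 4/((k + 4)*(k + 5)*(k + 6))
s_(k+1) − s_k = -12/((k + 3)*(k + 4)*(k + 5)*(k + 6))
(s_(k+1) − s_k) − t_k = 0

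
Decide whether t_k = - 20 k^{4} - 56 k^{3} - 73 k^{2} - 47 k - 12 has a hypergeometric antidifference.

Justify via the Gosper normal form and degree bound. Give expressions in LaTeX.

Ratio r(k) = (20*k**4 + 136*k**3 + 361*k**2 + 441*k + 208)/(20*k**4 + 56*k**3 + 73*k**2 + 47*k + 12).
A = 1, B = 1, C = k**4 + 14*k**3/5 + 73*k**2/20 + 47*k/20 + 3/5.
Need (1)·f(k+1) − (1)·f(k) = k**4 + 14*k**3/5 + 73*k**2/20 + 47*k/20 + 3/5.
d = 5 from the (0,0,4) case.
Solving with deg f ≤ 5: f(k) = k**2*(2*k + 1)*(2*k**2 + k + 1)/20.
Certificate R = B(k−1)f/C = k**2*(2*k + 1)*(2*k**2 + k + 1)/(20*k**4 + 56*k**3 + 73*k**2 + 47*k + 12) gives s_k = k**2*(-4*k**3 - 4*k**2 - 3*k - 1).
Check: Δs_k = -20*k**4 - 56*k**3 - 73*k**2 - 47*k - 12. ✓

Yes. s_k = k^{2} \left(- 4 k^{3} - 4 k^{2} - 3 k - 1\right).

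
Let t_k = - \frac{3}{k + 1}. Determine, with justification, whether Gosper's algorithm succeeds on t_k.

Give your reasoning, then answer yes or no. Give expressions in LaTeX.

No. Not Gosper-summable.

Compute t_(k+1)/t_k: get (k + 1)/(k + 2).
Normal form (A,B,C) = (k + 1, k + 2, 1).
Key eq: (k + 1)·f(k+1) = (k + 1)·f(k) + (1).
Bound: deg f ≤ 0.
Write f(k) = c0. Then LHS − RHS = -1, requiring -1 = 0: contradictory. No certificate.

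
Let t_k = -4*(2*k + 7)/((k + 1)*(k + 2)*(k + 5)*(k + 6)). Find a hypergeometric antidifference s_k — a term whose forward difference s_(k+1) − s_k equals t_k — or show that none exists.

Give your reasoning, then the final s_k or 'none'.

Compute t_(k+1)/t_k: get (k + 1)*(k + 5)*(2*k + 9)/((k + 3)*(k + 7)*(2*k + 7)).
A = k + 1, B = k + 7, C = k**3 + 21*k**2/2 + 73*k/2 + 42.
Solve (k + 1)·f(k+1) − (k + 6)·f(k) = k**3 + 21*k**2/2 + 73*k/2 + 42.
Bound: deg f ≤ 5.
Coefficient equations give f(k) = k*(k + 2)*(k + 3)*(k + 4)*(k + 6)/10.
R(k) = B(k−1)·f(k)/C(k) = k*(k + 2)*(k + 6)**2/(5*(2*k + 7)); s_k = R·t_k = 4*k*(-k - 6)/(5*(k**2 + 6*k + 5)).
Check: Δs_k = 4*(-2*k - 7)/(k**4 + 14*k**3 + 65*k**2 + 112*k + 60). ✓

s_k = 4*k*(-k - 6)/(5*(k**2 + 6*k + 5))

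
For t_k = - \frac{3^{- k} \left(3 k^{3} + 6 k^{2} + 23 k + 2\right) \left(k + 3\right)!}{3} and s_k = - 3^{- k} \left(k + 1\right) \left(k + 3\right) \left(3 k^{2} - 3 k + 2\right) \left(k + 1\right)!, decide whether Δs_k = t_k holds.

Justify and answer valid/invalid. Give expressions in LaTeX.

Invalid: residual \frac{3^{- k} \left(3 k^{4} + 12 k^{3} + 26 k^{2} + 57 k - 2\right) \left(k + 1\right)!}{3} ≠ 0.

s_(k+1) = -(k + 2)*(k + 4)*(3*k**2 + 3*k + 2)*factorial(k + 2)/(3*3**k)
s_(k+1) − s_k = -(3*k**5 + 18*k**4 + 59*k**3 + 127*k**2 + 91*k + 14)*factorial(k + 1)/(3*3**k)
(s_(k+1) − s_k) − t_k = (3*k**4 + 12*k**3 + 26*k**2 + 57*k - 2)*factorial(k + 1)/(3*3**k)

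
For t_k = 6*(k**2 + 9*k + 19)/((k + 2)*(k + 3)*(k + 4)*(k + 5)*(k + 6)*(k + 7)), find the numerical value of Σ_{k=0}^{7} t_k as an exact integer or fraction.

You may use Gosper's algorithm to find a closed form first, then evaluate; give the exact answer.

Σ = 17/420

r(k) = (k + 2)*(9*k + (k + 1)**2 + 28)/((k + 8)*(k**2 + 9*k + 19)) after simplifying.
Normal form (A,B,C) = (k + 2, k + 8, k**2 + 9*k + 19).
Set up (k + 2)·f(k+1) − (k + 7)·f(k) − (k**2 + 9*k + 19) = 0.
Degrees (1,1,2) ⇒ d ≤ 5.
Match coefficients ⇒ f(k) = k*(k + 3)*(k + 5)*(k**2 + 12*k + 44)/144.
Get s_k = R·t_k = k*(k**2 + 12*k + 44)/(24*(k**3 + 12*k**2 + 44*k + 48)) with R(k) = B(k−1)f(k)/C(k) = k*(k + 3)*(k + 5)*(k + 7)*(k**2 + 12*k + 44)/(144*(k**2 + 9*k + 19)).
Verify: 6*(k**2 + 9*k + 19)/(k**6 + 27*k**5 + 295*k**4 + 1665*k**3 + 5104*k**2 + 8028*k + 5040) matches t_k.
Evaluate s at k=8 and k=0: 17/420 and 0; difference 17/420.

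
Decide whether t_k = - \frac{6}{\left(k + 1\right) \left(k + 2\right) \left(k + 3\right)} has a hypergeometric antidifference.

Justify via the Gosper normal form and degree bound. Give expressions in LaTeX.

r(k) = (k + 1)/(k + 4) after simplifying.
Factor: A=k + 1; B=k + 4; C=1.
Solve (k + 1)·f(k+1) − (k + 3)·f(k) = 1.
From deg A=1, deg B=1, deg C=0: d=2.
Coefficient equations give f(k) = k*(k + 3)/4.
Then R = B(k−1)f/C = k*(k + 3)**2/4, so s_k = R(k)·t_k = 3*k*(-k - 3)/(2*(k + 1)*(k + 2)).
Check: Δs_k = -6/(k**3 + 6*k**2 + 11*k + 6). ✓

Yes. s_k = \frac{3 k \left(- k - 3\right)}{2 \left(k + 1\right) \left(k + 2\right)}.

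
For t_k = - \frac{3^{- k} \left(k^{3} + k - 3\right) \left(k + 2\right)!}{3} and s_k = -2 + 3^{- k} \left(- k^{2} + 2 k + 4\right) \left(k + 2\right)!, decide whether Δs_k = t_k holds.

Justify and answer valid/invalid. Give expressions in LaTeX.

Valid: the claim telescopes to t_k.

s_(k+1) = 3**(-k - 1)*(2*k - (k + 1)**2 + 6)*factorial(k + 3) - 2
s_(k+1) − s_k = -(k**3 + k - 3)*factorial(k + 2)/(3*3**k)
(s_(k+1) − s_k) − t_k = 0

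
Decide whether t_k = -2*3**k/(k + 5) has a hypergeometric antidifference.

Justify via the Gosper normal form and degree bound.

No. Not Gosper-summable.

t_(k+1)/t_k = 3*(k + 5)/(k + 6).
Normal form (A,B,C) = (3*k + 15, k + 6, 1).
Set up (3*k + 15)·f(k+1) − (k + 5)·f(k) − (1) = 0.
d = -1 from the (1,1,0) case.
deg f ≤ -1 is impossible — no certificate.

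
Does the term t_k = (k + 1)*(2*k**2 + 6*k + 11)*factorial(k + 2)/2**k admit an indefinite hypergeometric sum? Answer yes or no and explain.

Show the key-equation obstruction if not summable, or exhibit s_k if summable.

r(k) = (k + 2)*(k + 3)*(6*k + 2*(k + 1)**2 + 17)/(2*(k + 1)*(2*k**2 + 6*k + 11)) after simplifying.
A = k/2 + 3/2, B = 1, C = k**3 + 4*k**2 + 17*k/2 + 11/2.
Set up (k/2 + 3/2)·f(k+1) − (1)·f(k) − (k**3 + 4*k**2 + 17*k/2 + 11/2) = 0.
Degrees (1,0,3) ⇒ d ≤ 2.
A polynomial solution: f(k) = 2*k**2 + 2*k - 1.
Certificate R = B(k−1)f/C = 2*(2*k**2 + 2*k - 1)/((k + 1)*(2*k**2 + 6*k + 11)) gives s_k = 2**(1 - k)*(2*k**2 + 2*k - 1)*factorial(k + 2).
Δs = (k + 1)*(2*k**2 + 6*k + 11)*factorial(k + 2)/2**k, as required.

Yes. s_k = 2**(1 - k)*(2*k**2 + 2*k - 1)*factorial(k + 2).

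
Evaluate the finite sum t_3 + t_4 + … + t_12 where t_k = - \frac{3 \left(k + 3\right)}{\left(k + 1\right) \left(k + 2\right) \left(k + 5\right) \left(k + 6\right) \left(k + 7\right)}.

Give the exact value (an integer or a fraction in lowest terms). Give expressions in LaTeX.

Ratio r(k) = (k + 1)*(k + 4)*(k + 5)/((k + 3)**2*(k + 8)).
A = k + 1, B = k + 8, C = k**3 + 10*k**2 + 33*k + 36.
f must satisfy (k + 1)·f(k+1) − (k + 7)·f(k) = k**3 + 10*k**2 + 33*k + 36.
Degrees (1,1,3) ⇒ d ≤ 6.
Solving with deg f ≤ 6: f(k) = k*(k + 2)*(k + 3)*(k + 4)*(k**2 + 12*k + 41)/90.
Certificate R = B(k−1)f/C = k*(k + 2)*(k + 7)*(k**2 + 12*k + 41)/(90*(k + 3)) gives s_k = k*(-k**2 - 12*k - 41)/(30*(k**3 + 12*k**2 + 41*k + 30)).
Δs = 3*(-k - 3)/(k**5 + 21*k**4 + 163*k**3 + 567*k**2 + 844*k + 420), as required.
Evaluate s at k=13 and k=3: -793/23940 and -43/1440; difference -125/38304.

Σ = -125/38304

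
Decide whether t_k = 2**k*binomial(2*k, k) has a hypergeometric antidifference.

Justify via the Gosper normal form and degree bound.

r(k) = 4*(2*k + 1)/(k + 1) after simplifying.
Normal form (A,B,C) = (8*k + 4, k + 1, 1).
Solve (8*k + 4)·f(k+1) − (k)·f(k) = 1.
From deg A=1, deg B=1, deg C=0: d=-1.
deg f ≤ -1 is impossible — no certificate.

No — key equation has no polynomial f.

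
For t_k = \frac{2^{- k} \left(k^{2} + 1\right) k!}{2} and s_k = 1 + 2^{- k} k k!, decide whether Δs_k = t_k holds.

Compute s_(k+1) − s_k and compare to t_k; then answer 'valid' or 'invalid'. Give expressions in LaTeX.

Valid: the claim telescopes to t_k.

s_(k+1) = (2*2**k + k**2*factorial(k) + 2*k*factorial(k) + factorial(k))/(2*2**k)
s_(k+1) − s_k = (k**2 + 1)*factorial(k)/(2*2**k)
(s_(k+1) − s_k) − t_k = 0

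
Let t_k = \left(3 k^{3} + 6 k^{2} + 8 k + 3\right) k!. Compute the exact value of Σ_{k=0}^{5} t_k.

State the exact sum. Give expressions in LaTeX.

Σ = 77041

Compute t_(k+1)/t_k: get (3*k**4 + 18*k**3 + 44*k**2 + 49*k + 20)/(3*k**3 + 6*k**2 + 8*k + 3).
Normal form (A,B,C) = (k + 1, 1, k**3 + 2*k**2 + 8*k/3 + 1).
f must satisfy (k + 1)·f(k+1) − (1)·f(k) = k**3 + 2*k**2 + 8*k/3 + 1.
From deg A=1, deg B=0, deg C=3: d=2.
Match coefficients ⇒ f(k) = (3*k**2 - 1)/3.
R(k) = B(k−1)·f(k)/C(k) = (3*k**2 - 1)/(3*k**3 + 6*k**2 + 8*k + 3); s_k = R·t_k = (3*k**2 - 1)*factorial(k).
Verify: (3*k**3 + 6*k**2 + 8*k + 3)*factorial(k) matches t_k.
Telescoping: Σ = s_(6) − s_(0) = 77040 − (-1) = 77041.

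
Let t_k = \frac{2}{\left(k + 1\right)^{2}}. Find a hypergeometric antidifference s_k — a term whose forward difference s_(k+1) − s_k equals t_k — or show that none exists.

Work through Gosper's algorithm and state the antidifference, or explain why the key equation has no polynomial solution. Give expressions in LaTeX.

r(k) = (k + 1)**2/(k + 2)**2 after simplifying.
Normal form (A,B,C) = (k**2 + 2*k + 1, k**2 + 4*k + 4, 1).
Set up (k**2 + 2*k + 1)·f(k+1) − (k**2 + 2*k + 1)·f(k) − (1) = 0.
Degrees (2,2,0) ⇒ d ≤ 0.
Put f(k) = c0: A·f(k+1) − B(k−1)·f(k) − C = -1; need -1 = 0 — inconsistent ⇒ no f, not summable.

none (Gosper's algorithm certifies no s_k)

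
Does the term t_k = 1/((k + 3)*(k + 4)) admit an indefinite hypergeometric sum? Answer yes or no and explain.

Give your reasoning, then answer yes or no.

Yes. s_k = k/(3*(k + 3)).

Ratio r(k) = (k + 3)/(k + 5).
A = k + 3, B = k + 5, C = 1.
Solve (k + 3)·f(k+1) − (k + 4)·f(k) = 1.
d = 1 from the (1,1,0) case.
Match coefficients ⇒ f(k) = k/3.
So s_k = (B(k−1)f/C)·t_k = (k*(k + 4)/3)·t_k = k/(3*(k + 3)).
s_(k+1) − s_k = 1/(k**2 + 7*k + 12) = t_k.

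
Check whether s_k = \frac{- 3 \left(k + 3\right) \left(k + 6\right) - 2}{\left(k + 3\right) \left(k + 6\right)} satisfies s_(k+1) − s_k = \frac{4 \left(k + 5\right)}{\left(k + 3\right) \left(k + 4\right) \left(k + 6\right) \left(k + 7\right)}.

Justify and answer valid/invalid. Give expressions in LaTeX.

s_(k+1) = (-3*(k + 4)*(k + 7) - 2)/((k + 4)*(k + 7))
s_(k+1) − s_k = 4*(k + 5)/(k**4 + 20*k**3 + 145*k**2 + 450*k + 504)
(s_(k+1) − s_k) − t_k = 0

valid; difference matches t_k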